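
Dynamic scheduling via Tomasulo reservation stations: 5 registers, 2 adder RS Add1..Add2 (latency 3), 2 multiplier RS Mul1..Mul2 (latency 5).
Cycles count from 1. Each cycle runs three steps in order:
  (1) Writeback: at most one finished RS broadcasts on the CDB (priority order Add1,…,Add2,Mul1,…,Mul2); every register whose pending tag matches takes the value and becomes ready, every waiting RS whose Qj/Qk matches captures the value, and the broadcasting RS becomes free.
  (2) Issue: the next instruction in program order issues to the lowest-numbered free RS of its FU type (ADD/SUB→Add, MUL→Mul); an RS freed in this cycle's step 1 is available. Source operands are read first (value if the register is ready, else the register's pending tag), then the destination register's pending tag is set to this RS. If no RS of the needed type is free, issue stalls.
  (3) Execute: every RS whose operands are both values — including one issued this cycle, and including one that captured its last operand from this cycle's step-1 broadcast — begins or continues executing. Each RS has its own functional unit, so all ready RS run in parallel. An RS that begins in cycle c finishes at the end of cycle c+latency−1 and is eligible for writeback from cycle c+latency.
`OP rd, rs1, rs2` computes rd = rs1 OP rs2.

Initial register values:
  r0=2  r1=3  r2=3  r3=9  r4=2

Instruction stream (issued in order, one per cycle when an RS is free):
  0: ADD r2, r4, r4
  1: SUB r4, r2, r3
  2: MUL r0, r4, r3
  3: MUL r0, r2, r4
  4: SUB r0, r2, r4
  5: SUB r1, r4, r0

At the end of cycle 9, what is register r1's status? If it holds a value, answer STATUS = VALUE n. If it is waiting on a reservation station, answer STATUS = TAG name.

STATUS = TAG Add2

cycle 1: issue ADD r2<-Add1 // r0:2,r1:3,r2:Add1,r3:9,r4:2
cycle 2: issue SUB r4<-Add2 // r0:2,r1:3,r2:Add1,r3:9,r4:Add2
cycle 3: issue MUL r0<-Mul1 // r0:Mul1,r1:3,r2:Add1,r3:9,r4:Add2
cycle 4: CDB Add1=4; issue MUL r0<-Mul2 // r0:Mul2,r1:3,r2:4,r3:9,r4:Add2
cycle 5: issue SUB r0<-Add1 // r0:Add1,r1:3,r2:4,r3:9,r4:Add2
cycle 6: stall // r0:Add1,r1:3,r2:4,r3:9,r4:Add2
cycle 7: CDB Add2=-5; issue SUB r1<-Add2 // r0:Add1,r1:Add2,r2:4,r3:9,r4:-5
cycle 8: - // r0:Add1,r1:Add2,r2:4,r3:9,r4:-5
cycle 9: - // r0:Add1,r1:Add2,r2:4,r3:9,r4:-5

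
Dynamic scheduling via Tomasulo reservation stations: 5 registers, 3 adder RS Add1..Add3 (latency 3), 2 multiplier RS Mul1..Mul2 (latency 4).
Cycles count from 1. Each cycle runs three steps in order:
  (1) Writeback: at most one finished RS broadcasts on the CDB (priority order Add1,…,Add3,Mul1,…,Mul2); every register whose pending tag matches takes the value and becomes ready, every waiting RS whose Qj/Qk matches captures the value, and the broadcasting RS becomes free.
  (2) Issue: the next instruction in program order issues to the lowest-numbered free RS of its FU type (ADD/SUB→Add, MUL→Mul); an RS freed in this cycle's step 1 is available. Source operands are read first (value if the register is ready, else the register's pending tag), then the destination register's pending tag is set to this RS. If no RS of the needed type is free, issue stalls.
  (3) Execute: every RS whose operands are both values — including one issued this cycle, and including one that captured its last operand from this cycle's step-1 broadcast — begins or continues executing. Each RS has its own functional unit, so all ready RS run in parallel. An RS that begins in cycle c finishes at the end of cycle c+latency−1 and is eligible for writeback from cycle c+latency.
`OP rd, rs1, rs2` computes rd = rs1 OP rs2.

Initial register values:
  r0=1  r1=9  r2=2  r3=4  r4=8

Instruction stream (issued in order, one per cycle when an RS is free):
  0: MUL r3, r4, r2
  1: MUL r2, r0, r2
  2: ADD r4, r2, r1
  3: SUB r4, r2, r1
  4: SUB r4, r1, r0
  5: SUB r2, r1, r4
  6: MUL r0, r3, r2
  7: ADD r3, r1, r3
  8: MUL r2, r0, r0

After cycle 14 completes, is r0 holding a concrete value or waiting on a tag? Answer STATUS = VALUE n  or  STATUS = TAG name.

c1: issue MUL r3<-Mul1 | r0:1,r1:9,r2:2,r3:Mul1,r4:8
c2: issue MUL r2<-Mul2 | r0:1,r1:9,r2:Mul2,r3:Mul1,r4:8
c3: issue ADD r4<-Add1 | r0:1,r1:9,r2:Mul2,r3:Mul1,r4:Add1
c4: issue SUB r4<-Add2 | r0:1,r1:9,r2:Mul2,r3:Mul1,r4:Add2
c5: CDB Mul1=16; issue SUB r4<-Add3 | r0:1,r1:9,r2:Mul2,r3:16,r4:Add3
c6: CDB Mul2=2; stall | r0:1,r1:9,r2:2,r3:16,r4:Add3
c7: stall | r0:1,r1:9,r2:2,r3:16,r4:Add3
c8: CDB Add3=8; issue SUB r2<-Add3 | r0:1,r1:9,r2:Add3,r3:16,r4:8
c9: CDB Add1=11; issue MUL r0<-Mul1 | r0:Mul1,r1:9,r2:Add3,r3:16,r4:8
c10: CDB Add2=-7; issue ADD r3<-Add1 | r0:Mul1,r1:9,r2:Add3,r3:Add1,r4:8
c11: CDB Add3=1; issue MUL r2<-Mul2 | r0:Mul1,r1:9,r2:Mul2,r3:Add1,r4:8
c12: - | r0:Mul1,r1:9,r2:Mul2,r3:Add1,r4:8
c13: CDB Add1=25 | r0:Mul1,r1:9,r2:Mul2,r3:25,r4:8
c14: - | r0:Mul1,r1:9,r2:Mul2,r3:25,r4:8

STATUS = TAG Mul1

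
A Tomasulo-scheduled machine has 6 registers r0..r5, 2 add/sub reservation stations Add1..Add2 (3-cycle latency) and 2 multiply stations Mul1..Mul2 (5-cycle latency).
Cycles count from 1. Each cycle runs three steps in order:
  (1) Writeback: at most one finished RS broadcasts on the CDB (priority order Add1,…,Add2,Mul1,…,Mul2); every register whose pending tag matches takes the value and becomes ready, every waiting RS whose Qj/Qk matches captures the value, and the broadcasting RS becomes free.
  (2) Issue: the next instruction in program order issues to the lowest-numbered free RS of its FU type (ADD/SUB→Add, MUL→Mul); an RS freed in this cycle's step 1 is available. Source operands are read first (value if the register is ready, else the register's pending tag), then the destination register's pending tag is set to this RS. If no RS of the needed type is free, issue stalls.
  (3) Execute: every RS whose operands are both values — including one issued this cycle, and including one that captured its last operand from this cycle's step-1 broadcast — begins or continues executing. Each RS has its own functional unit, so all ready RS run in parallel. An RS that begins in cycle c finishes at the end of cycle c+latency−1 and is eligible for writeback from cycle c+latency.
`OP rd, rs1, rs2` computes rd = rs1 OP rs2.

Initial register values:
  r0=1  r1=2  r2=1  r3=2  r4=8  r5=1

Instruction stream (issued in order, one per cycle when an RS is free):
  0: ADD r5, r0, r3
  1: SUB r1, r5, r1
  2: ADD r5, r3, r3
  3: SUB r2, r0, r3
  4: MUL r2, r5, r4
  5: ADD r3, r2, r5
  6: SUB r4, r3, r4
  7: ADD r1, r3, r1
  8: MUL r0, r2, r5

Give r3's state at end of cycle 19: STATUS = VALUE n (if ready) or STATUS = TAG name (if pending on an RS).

cycle 1: issue ADD r5<-Add1 // r0:1,r1:2,r2:1,r3:2,r4:8,r5:Add1
cycle 2: issue SUB r1<-Add2 // r0:1,r1:Add2,r2:1,r3:2,r4:8,r5:Add1
cycle 3: stall // r0:1,r1:Add2,r2:1,r3:2,r4:8,r5:Add1
cycle 4: CDB Add1=3; issue ADD r5<-Add1 // r0:1,r1:Add2,r2:1,r3:2,r4:8,r5:Add1
cycle 5: stall // r0:1,r1:Add2,r2:1,r3:2,r4:8,r5:Add1
cycle 6: stall // r0:1,r1:Add2,r2:1,r3:2,r4:8,r5:Add1
cycle 7: CDB Add1=4; issue SUB r2<-Add1 // r0:1,r1:Add2,r2:Add1,r3:2,r4:8,r5:4
cycle 8: CDB Add2=1; issue MUL r2<-Mul1 // r0:1,r1:1,r2:Mul1,r3:2,r4:8,r5:4
cycle 9: issue ADD r3<-Add2 // r0:1,r1:1,r2:Mul1,r3:Add2,r4:8,r5:4
cycle 10: CDB Add1=-1; issue SUB r4<-Add1 // r0:1,r1:1,r2:Mul1,r3:Add2,r4:Add1,r5:4
cycle 11: stall // r0:1,r1:1,r2:Mul1,r3:Add2,r4:Add1,r5:4
cycle 12: stall // r0:1,r1:1,r2:Mul1,r3:Add2,r4:Add1,r5:4
cycle 13: CDB Mul1=32; stall // r0:1,r1:1,r2:32,r3:Add2,r4:Add1,r5:4
cycle 14: stall // r0:1,r1:1,r2:32,r3:Add2,r4:Add1,r5:4
cycle 15: stall // r0:1,r1:1,r2:32,r3:Add2,r4:Add1,r5:4
cycle 16: CDB Add2=36; issue ADD r1<-Add2 // r0:1,r1:Add2,r2:32,r3:36,r4:Add1,r5:4
cycle 17: issue MUL r0<-Mul1 // r0:Mul1,r1:Add2,r2:32,r3:36,r4:Add1,r5:4
cycle 18: - // r0:Mul1,r1:Add2,r2:32,r3:36,r4:Add1,r5:4
cycle 19: CDB Add1=28 // r0:Mul1,r1:Add2,r2:32,r3:36,r4:28,r5:4

STATUS = VALUE 36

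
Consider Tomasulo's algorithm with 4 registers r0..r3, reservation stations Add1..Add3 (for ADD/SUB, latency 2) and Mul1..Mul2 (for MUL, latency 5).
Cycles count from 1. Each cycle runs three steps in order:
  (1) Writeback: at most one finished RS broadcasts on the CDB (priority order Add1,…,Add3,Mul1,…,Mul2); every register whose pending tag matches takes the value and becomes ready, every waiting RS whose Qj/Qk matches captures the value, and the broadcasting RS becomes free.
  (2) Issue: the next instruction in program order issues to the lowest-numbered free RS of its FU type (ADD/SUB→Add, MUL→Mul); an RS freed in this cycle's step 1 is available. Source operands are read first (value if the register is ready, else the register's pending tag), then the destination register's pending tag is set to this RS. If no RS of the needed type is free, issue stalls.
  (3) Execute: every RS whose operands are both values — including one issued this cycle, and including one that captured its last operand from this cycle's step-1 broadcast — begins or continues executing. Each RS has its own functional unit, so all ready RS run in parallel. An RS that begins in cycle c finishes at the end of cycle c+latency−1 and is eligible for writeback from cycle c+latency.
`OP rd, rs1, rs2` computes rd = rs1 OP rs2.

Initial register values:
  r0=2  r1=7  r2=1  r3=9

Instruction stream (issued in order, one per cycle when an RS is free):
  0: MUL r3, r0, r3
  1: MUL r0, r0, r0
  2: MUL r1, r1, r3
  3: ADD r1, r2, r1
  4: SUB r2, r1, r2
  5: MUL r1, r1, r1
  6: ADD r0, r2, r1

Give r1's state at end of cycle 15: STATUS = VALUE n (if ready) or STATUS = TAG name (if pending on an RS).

STATUS = TAG Mul2

  c1: issue MUL r3<-Mul1  regs: r0:2,r1:7,r2:1,r3:Mul1
  c2: issue MUL r0<-Mul2  regs: r0:Mul2,r1:7,r2:1,r3:Mul1
  c3: stall  regs: r0:Mul2,r1:7,r2:1,r3:Mul1
  c4: stall  regs: r0:Mul2,r1:7,r2:1,r3:Mul1
  c5: stall  regs: r0:Mul2,r1:7,r2:1,r3:Mul1
  c6: CDB Mul1=18; issue MUL r1<-Mul1  regs: r0:Mul2,r1:Mul1,r2:1,r3:18
  c7: CDB Mul2=4; issue ADD r1<-Add1  regs: r0:4,r1:Add1,r2:1,r3:18
  c8: issue SUB r2<-Add2  regs: r0:4,r1:Add1,r2:Add2,r3:18
  c9: issue MUL r1<-Mul2  regs: r0:4,r1:Mul2,r2:Add2,r3:18
  c10: issue ADD r0<-Add3  regs: r0:Add3,r1:Mul2,r2:Add2,r3:18
  c11: CDB Mul1=126  regs: r0:Add3,r1:Mul2,r2:Add2,r3:18
  c12: -  regs: r0:Add3,r1:Mul2,r2:Add2,r3:18
  c13: CDB Add1=127  regs: r0:Add3,r1:Mul2,r2:Add2,r3:18
  c14: -  regs: r0:Add3,r1:Mul2,r2:Add2,r3:18
  c15: CDB Add2=126  regs: r0:Add3,r1:Mul2,r2:126,r3:18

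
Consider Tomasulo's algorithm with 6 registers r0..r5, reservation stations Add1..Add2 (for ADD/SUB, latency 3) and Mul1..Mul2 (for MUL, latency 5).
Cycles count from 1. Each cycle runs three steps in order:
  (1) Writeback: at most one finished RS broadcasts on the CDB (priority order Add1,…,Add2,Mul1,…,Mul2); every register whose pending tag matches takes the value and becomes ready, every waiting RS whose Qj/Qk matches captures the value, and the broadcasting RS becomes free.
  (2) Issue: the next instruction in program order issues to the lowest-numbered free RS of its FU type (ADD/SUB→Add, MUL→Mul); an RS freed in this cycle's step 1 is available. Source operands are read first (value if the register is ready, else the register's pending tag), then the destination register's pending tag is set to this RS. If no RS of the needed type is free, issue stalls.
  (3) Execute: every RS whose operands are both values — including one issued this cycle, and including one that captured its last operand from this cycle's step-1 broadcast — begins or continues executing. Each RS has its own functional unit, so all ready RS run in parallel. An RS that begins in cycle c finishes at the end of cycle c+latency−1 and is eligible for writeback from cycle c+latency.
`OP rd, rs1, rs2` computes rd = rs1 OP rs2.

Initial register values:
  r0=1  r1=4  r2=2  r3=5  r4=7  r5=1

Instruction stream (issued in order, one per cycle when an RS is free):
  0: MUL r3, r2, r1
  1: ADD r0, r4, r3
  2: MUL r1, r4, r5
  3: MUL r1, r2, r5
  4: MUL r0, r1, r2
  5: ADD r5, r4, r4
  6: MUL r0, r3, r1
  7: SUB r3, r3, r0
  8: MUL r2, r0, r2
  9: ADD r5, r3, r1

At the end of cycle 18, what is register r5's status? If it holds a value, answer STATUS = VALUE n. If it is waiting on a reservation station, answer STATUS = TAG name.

  c1: issue MUL r3<-Mul1  regs: r0:1,r1:4,r2:2,r3:Mul1,r4:7,r5:1
  c2: issue ADD r0<-Add1  regs: r0:Add1,r1:4,r2:2,r3:Mul1,r4:7,r5:1
  c3: issue MUL r1<-Mul2  regs: r0:Add1,r1:Mul2,r2:2,r3:Mul1,r4:7,r5:1
  c4: stall  regs: r0:Add1,r1:Mul2,r2:2,r3:Mul1,r4:7,r5:1
  c5: stall  regs: r0:Add1,r1:Mul2,r2:2,r3:Mul1,r4:7,r5:1
  c6: CDB Mul1=8; issue MUL r1<-Mul1  regs: r0:Add1,r1:Mul1,r2:2,r3:8,r4:7,r5:1
  c7: stall  regs: r0:Add1,r1:Mul1,r2:2,r3:8,r4:7,r5:1
  c8: CDB Mul2=7; issue MUL r0<-Mul2  regs: r0:Mul2,r1:Mul1,r2:2,r3:8,r4:7,r5:1
  c9: CDB Add1=15; issue ADD r5<-Add1  regs: r0:Mul2,r1:Mul1,r2:2,r3:8,r4:7,r5:Add1
  c10: stall  regs: r0:Mul2,r1:Mul1,r2:2,r3:8,r4:7,r5:Add1
  c11: CDB Mul1=2; issue MUL r0<-Mul1  regs: r0:Mul1,r1:2,r2:2,r3:8,r4:7,r5:Add1
  c12: CDB Add1=14; issue SUB r3<-Add1  regs: r0:Mul1,r1:2,r2:2,r3:Add1,r4:7,r5:14
  c13: stall  regs: r0:Mul1,r1:2,r2:2,r3:Add1,r4:7,r5:14
  c14: stall  regs: r0:Mul1,r1:2,r2:2,r3:Add1,r4:7,r5:14
  c15: stall  regs: r0:Mul1,r1:2,r2:2,r3:Add1,r4:7,r5:14
  c16: CDB Mul1=16; issue MUL r2<-Mul1  regs: r0:16,r1:2,r2:Mul1,r3:Add1,r4:7,r5:14
  c17: CDB Mul2=4; issue ADD r5<-Add2  regs: r0:16,r1:2,r2:Mul1,r3:Add1,r4:7,r5:Add2
  c18: -  regs: r0:16,r1:2,r2:Mul1,r3:Add1,r4:7,r5:Add2

STATUS = TAG Add2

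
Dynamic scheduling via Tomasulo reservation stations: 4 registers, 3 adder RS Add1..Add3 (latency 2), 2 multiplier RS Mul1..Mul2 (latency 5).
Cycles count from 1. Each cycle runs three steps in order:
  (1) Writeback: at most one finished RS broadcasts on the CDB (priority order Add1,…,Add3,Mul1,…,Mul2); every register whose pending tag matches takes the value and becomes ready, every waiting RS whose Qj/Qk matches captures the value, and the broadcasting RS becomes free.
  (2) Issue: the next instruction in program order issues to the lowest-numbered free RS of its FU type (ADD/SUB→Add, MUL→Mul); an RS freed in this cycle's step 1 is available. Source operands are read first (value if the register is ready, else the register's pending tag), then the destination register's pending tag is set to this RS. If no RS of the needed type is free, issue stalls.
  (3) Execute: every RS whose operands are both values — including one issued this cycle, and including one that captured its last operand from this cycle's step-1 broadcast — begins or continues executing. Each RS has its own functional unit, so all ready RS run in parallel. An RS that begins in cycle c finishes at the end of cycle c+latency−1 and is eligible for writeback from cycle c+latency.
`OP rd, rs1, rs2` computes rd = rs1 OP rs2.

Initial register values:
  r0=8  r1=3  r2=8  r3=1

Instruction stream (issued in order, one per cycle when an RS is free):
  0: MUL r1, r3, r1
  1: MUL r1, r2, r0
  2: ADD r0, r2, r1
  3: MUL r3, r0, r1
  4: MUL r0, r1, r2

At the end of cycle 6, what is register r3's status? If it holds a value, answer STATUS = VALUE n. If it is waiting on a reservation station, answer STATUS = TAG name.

  c1: issue MUL r1<-Mul1  regs: r0:8,r1:Mul1,r2:8,r3:1
  c2: issue MUL r1<-Mul2  regs: r0:8,r1:Mul2,r2:8,r3:1
  c3: issue ADD r0<-Add1  regs: r0:Add1,r1:Mul2,r2:8,r3:1
  c4: stall  regs: r0:Add1,r1:Mul2,r2:8,r3:1
  c5: stall  regs: r0:Add1,r1:Mul2,r2:8,r3:1
  c6: CDB Mul1=3; issue MUL r3<-Mul1  regs: r0:Add1,r1:Mul2,r2:8,r3:Mul1

STATUS = TAG Mul1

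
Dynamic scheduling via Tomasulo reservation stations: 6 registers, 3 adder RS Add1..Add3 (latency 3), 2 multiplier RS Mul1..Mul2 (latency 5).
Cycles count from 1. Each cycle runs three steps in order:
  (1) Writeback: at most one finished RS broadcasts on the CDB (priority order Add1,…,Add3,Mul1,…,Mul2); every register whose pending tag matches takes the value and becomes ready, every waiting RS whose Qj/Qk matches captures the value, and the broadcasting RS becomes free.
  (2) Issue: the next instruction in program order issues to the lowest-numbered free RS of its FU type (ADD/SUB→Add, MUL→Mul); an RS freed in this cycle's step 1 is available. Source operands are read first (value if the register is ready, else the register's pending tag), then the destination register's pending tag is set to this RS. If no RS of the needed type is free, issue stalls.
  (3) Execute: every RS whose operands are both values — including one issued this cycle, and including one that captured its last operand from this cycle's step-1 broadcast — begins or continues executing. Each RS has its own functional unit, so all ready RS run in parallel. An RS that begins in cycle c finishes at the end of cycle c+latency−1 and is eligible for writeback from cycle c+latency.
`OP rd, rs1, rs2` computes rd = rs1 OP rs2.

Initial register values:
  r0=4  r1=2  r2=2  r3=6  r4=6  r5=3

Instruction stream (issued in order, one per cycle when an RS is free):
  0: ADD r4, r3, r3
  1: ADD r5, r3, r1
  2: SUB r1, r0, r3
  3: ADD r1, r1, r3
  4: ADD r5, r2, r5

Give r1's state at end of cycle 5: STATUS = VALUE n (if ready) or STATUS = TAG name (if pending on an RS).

STATUS = TAG Add1

c1: issue ADD r4<-Add1 | r0:4,r1:2,r2:2,r3:6,r4:Add1,r5:3
c2: issue ADD r5<-Add2 | r0:4,r1:2,r2:2,r3:6,r4:Add1,r5:Add2
c3: issue SUB r1<-Add3 | r0:4,r1:Add3,r2:2,r3:6,r4:Add1,r5:Add2
c4: CDB Add1=12; issue ADD r1<-Add1 | r0:4,r1:Add1,r2:2,r3:6,r4:12,r5:Add2
c5: CDB Add2=8; issue ADD r5<-Add2 | r0:4,r1:Add1,r2:2,r3:6,r4:12,r5:Add2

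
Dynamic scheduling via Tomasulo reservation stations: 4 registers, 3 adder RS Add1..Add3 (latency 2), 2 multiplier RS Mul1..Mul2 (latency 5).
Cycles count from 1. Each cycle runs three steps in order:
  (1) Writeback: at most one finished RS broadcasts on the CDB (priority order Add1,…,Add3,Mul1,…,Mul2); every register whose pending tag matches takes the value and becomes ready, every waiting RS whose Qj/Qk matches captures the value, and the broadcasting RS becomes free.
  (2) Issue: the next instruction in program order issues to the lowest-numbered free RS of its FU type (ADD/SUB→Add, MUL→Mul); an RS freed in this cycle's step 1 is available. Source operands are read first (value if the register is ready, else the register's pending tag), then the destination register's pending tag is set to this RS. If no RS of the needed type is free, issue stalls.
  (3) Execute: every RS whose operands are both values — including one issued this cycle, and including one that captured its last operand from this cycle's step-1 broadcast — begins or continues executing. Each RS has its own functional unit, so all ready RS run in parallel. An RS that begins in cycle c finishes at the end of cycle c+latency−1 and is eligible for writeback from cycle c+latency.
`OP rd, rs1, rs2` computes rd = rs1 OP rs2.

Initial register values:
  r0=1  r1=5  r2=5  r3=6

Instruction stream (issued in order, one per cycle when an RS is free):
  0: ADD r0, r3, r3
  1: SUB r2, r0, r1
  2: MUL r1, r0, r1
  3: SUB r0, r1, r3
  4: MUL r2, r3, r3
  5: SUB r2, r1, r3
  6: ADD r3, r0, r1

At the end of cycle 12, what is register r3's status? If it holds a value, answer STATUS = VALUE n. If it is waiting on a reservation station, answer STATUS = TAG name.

STATUS = VALUE 114

c1: issue ADD r0<-Add1 | r0:Add1,r1:5,r2:5,r3:6
c2: issue SUB r2<-Add2 | r0:Add1,r1:5,r2:Add2,r3:6
c3: CDB Add1=12; issue MUL r1<-Mul1 | r0:12,r1:Mul1,r2:Add2,r3:6
c4: issue SUB r0<-Add1 | r0:Add1,r1:Mul1,r2:Add2,r3:6
c5: CDB Add2=7; issue MUL r2<-Mul2 | r0:Add1,r1:Mul1,r2:Mul2,r3:6
c6: issue SUB r2<-Add2 | r0:Add1,r1:Mul1,r2:Add2,r3:6
c7: issue ADD r3<-Add3 | r0:Add1,r1:Mul1,r2:Add2,r3:Add3
c8: CDB Mul1=60 | r0:Add1,r1:60,r2:Add2,r3:Add3
c9: - | r0:Add1,r1:60,r2:Add2,r3:Add3
c10: CDB Add1=54 | r0:54,r1:60,r2:Add2,r3:Add3
c11: CDB Add2=54 | r0:54,r1:60,r2:54,r3:Add3
c12: CDB Add3=114 | r0:54,r1:60,r2:54,r3:114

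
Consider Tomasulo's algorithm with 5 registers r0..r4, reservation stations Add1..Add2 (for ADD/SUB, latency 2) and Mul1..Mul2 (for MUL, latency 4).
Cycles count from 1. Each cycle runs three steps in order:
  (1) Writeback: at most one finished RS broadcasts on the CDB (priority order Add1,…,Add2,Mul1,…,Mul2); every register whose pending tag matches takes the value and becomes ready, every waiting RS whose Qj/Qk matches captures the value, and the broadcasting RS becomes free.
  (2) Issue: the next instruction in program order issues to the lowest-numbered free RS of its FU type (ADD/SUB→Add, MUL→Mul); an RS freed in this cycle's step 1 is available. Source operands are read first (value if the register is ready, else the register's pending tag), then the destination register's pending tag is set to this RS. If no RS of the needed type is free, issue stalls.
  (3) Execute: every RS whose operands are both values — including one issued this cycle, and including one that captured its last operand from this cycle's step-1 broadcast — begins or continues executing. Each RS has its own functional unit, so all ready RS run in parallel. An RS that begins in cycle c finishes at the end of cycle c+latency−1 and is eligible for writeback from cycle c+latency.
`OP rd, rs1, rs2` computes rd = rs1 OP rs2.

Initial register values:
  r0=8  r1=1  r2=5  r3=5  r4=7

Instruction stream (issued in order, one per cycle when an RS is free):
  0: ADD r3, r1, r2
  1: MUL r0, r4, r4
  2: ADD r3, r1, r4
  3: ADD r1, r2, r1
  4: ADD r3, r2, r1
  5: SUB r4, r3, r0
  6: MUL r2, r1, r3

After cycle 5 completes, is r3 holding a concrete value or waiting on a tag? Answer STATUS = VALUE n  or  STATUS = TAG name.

c1: issue ADD r3<-Add1 | r0:8,r1:1,r2:5,r3:Add1,r4:7
c2: issue MUL r0<-Mul1 | r0:Mul1,r1:1,r2:5,r3:Add1,r4:7
c3: CDB Add1=6; issue ADD r3<-Add1 | r0:Mul1,r1:1,r2:5,r3:Add1,r4:7
c4: issue ADD r1<-Add2 | r0:Mul1,r1:Add2,r2:5,r3:Add1,r4:7
c5: CDB Add1=8; issue ADD r3<-Add1 | r0:Mul1,r1:Add2,r2:5,r3:Add1,r4:7

STATUS = TAG Add1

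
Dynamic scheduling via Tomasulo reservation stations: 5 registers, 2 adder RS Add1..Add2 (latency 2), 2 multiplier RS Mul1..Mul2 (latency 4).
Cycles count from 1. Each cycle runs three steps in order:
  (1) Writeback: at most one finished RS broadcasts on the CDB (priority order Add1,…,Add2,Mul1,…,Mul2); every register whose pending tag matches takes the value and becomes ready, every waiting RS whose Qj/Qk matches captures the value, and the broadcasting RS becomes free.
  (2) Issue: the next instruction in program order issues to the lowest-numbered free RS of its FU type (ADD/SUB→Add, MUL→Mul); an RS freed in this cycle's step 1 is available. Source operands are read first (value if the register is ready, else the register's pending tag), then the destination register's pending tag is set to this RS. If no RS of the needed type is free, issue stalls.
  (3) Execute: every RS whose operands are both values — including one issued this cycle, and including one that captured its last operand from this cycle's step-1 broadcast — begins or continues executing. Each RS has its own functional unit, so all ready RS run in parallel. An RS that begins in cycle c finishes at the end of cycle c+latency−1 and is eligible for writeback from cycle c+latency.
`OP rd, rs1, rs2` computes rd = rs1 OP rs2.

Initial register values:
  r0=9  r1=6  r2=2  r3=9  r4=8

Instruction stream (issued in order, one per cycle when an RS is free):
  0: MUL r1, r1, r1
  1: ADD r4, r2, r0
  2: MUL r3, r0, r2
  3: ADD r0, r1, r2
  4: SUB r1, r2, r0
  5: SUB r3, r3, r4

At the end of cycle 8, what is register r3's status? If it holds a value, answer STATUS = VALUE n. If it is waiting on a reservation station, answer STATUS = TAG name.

  c1: issue MUL r1<-Mul1  regs: r0:9,r1:Mul1,r2:2,r3:9,r4:8
  c2: issue ADD r4<-Add1  regs: r0:9,r1:Mul1,r2:2,r3:9,r4:Add1
  c3: issue MUL r3<-Mul2  regs: r0:9,r1:Mul1,r2:2,r3:Mul2,r4:Add1
  c4: CDB Add1=11; issue ADD r0<-Add1  regs: r0:Add1,r1:Mul1,r2:2,r3:Mul2,r4:11
  c5: CDB Mul1=36; issue SUB r1<-Add2  regs: r0:Add1,r1:Add2,r2:2,r3:Mul2,r4:11
  c6: stall  regs: r0:Add1,r1:Add2,r2:2,r3:Mul2,r4:11
  c7: CDB Add1=38; issue SUB r3<-Add1  regs: r0:38,r1:Add2,r2:2,r3:Add1,r4:11
  c8: CDB Mul2=18  regs: r0:38,r1:Add2,r2:2,r3:Add1,r4:11

STATUS = TAG Add1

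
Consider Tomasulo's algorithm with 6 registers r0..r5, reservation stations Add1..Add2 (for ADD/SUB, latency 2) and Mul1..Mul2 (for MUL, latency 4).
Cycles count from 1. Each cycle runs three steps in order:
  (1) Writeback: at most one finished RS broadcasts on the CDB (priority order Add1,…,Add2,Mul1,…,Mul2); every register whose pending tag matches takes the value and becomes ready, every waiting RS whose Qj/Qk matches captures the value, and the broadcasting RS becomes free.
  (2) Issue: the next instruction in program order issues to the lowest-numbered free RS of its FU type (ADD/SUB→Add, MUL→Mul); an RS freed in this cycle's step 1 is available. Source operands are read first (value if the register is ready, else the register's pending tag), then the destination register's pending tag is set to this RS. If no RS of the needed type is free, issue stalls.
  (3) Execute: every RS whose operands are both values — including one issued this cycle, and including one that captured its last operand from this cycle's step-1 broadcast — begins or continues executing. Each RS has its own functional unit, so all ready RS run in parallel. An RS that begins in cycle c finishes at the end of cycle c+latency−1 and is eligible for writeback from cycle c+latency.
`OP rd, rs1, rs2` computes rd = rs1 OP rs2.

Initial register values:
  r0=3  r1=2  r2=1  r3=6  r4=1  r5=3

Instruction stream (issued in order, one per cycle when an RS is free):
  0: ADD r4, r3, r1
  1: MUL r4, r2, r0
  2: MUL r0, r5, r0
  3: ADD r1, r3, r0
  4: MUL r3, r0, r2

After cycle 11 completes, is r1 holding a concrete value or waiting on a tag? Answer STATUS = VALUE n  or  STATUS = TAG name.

STATUS = VALUE 15

cycle 1: issue ADD r4<-Add1 // r0:3,r1:2,r2:1,r3:6,r4:Add1,r5:3
cycle 2: issue MUL r4<-Mul1 // r0:3,r1:2,r2:1,r3:6,r4:Mul1,r5:3
cycle 3: CDB Add1=8; issue MUL r0<-Mul2 // r0:Mul2,r1:2,r2:1,r3:6,r4:Mul1,r5:3
cycle 4: issue ADD r1<-Add1 // r0:Mul2,r1:Add1,r2:1,r3:6,r4:Mul1,r5:3
cycle 5: stall // r0:Mul2,r1:Add1,r2:1,r3:6,r4:Mul1,r5:3
cycle 6: CDB Mul1=3; issue MUL r3<-Mul1 // r0:Mul2,r1:Add1,r2:1,r3:Mul1,r4:3,r5:3
cycle 7: CDB Mul2=9 // r0:9,r1:Add1,r2:1,r3:Mul1,r4:3,r5:3
cycle 8: - // r0:9,r1:Add1,r2:1,r3:Mul1,r4:3,r5:3
cycle 9: CDB Add1=15 // r0:9,r1:15,r2:1,r3:Mul1,r4:3,r5:3
cycle 10: - // r0:9,r1:15,r2:1,r3:Mul1,r4:3,r5:3
cycle 11: CDB Mul1=9 // r0:9,r1:15,r2:1,r3:9,r4:3,r5:3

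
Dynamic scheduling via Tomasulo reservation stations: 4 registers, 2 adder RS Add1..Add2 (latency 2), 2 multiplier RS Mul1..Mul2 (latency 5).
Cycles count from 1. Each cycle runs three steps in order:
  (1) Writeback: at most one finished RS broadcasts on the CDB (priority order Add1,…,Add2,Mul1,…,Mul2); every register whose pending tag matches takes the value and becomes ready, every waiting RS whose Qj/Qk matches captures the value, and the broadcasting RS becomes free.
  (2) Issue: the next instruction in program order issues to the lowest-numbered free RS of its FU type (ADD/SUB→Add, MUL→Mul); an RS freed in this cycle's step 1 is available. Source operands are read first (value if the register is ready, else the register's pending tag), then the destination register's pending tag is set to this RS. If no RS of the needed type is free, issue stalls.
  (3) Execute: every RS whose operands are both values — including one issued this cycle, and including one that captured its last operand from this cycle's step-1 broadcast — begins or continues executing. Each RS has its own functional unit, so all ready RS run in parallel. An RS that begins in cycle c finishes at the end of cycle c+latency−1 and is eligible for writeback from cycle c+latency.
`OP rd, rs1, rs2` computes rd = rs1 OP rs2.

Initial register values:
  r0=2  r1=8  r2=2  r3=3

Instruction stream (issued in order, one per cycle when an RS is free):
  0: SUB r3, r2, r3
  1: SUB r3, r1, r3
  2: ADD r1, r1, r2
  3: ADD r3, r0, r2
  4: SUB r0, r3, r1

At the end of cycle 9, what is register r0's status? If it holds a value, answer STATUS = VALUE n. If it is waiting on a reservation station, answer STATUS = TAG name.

cycle 1: issue SUB r3<-Add1 // r0:2,r1:8,r2:2,r3:Add1
cycle 2: issue SUB r3<-Add2 // r0:2,r1:8,r2:2,r3:Add2
cycle 3: CDB Add1=-1; issue ADD r1<-Add1 // r0:2,r1:Add1,r2:2,r3:Add2
cycle 4: stall // r0:2,r1:Add1,r2:2,r3:Add2
cycle 5: CDB Add1=10; issue ADD r3<-Add1 // r0:2,r1:10,r2:2,r3:Add1
cycle 6: CDB Add2=9; issue SUB r0<-Add2 // r0:Add2,r1:10,r2:2,r3:Add1
cycle 7: CDB Add1=4 // r0:Add2,r1:10,r2:2,r3:4
cycle 8: - // r0:Add2,r1:10,r2:2,r3:4
cycle 9: CDB Add2=-6 // r0:-6,r1:10,r2:2,r3:4

STATUS = VALUE -6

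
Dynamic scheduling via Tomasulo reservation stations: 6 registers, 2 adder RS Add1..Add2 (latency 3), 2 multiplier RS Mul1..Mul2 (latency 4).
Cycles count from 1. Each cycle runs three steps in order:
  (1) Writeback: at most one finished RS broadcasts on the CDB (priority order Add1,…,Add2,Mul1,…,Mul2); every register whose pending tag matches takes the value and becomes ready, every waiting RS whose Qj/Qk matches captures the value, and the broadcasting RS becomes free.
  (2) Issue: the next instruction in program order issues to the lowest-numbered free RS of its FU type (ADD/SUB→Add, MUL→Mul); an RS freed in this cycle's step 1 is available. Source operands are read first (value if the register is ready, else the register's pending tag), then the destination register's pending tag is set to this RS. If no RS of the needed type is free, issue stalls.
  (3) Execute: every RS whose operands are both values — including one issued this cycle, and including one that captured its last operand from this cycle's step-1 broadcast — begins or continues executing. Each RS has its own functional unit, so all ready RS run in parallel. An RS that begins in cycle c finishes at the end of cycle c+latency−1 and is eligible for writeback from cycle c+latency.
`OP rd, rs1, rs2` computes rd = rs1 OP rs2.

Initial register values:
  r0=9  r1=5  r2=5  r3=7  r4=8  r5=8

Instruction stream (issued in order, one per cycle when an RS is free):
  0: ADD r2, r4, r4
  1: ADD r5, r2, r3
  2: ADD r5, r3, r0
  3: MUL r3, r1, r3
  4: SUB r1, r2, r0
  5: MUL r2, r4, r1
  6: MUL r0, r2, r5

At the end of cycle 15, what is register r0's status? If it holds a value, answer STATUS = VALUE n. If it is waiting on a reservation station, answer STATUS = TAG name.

  c1: issue ADD r2<-Add1  regs: r0:9,r1:5,r2:Add1,r3:7,r4:8,r5:8
  c2: issue ADD r5<-Add2  regs: r0:9,r1:5,r2:Add1,r3:7,r4:8,r5:Add2
  c3: stall  regs: r0:9,r1:5,r2:Add1,r3:7,r4:8,r5:Add2
  c4: CDB Add1=16; issue ADD r5<-Add1  regs: r0:9,r1:5,r2:16,r3:7,r4:8,r5:Add1
  c5: issue MUL r3<-Mul1  regs: r0:9,r1:5,r2:16,r3:Mul1,r4:8,r5:Add1
  c6: stall  regs: r0:9,r1:5,r2:16,r3:Mul1,r4:8,r5:Add1
  c7: CDB Add1=16; issue SUB r1<-Add1  regs: r0:9,r1:Add1,r2:16,r3:Mul1,r4:8,r5:16
  c8: CDB Add2=23; issue MUL r2<-Mul2  regs: r0:9,r1:Add1,r2:Mul2,r3:Mul1,r4:8,r5:16
  c9: CDB Mul1=35; issue MUL r0<-Mul1  regs: r0:Mul1,r1:Add1,r2:Mul2,r3:35,r4:8,r5:16
  c10: CDB Add1=7  regs: r0:Mul1,r1:7,r2:Mul2,r3:35,r4:8,r5:16
  c11: -  regs: r0:Mul1,r1:7,r2:Mul2,r3:35,r4:8,r5:16
  c12: -  regs: r0:Mul1,r1:7,r2:Mul2,r3:35,r4:8,r5:16
  c13: -  regs: r0:Mul1,r1:7,r2:Mul2,r3:35,r4:8,r5:16
  c14: CDB Mul2=56  regs: r0:Mul1,r1:7,r2:56,r3:35,r4:8,r5:16
  c15: -  regs: r0:Mul1,r1:7,r2:56,r3:35,r4:8,r5:16

STATUS = TAG Mul1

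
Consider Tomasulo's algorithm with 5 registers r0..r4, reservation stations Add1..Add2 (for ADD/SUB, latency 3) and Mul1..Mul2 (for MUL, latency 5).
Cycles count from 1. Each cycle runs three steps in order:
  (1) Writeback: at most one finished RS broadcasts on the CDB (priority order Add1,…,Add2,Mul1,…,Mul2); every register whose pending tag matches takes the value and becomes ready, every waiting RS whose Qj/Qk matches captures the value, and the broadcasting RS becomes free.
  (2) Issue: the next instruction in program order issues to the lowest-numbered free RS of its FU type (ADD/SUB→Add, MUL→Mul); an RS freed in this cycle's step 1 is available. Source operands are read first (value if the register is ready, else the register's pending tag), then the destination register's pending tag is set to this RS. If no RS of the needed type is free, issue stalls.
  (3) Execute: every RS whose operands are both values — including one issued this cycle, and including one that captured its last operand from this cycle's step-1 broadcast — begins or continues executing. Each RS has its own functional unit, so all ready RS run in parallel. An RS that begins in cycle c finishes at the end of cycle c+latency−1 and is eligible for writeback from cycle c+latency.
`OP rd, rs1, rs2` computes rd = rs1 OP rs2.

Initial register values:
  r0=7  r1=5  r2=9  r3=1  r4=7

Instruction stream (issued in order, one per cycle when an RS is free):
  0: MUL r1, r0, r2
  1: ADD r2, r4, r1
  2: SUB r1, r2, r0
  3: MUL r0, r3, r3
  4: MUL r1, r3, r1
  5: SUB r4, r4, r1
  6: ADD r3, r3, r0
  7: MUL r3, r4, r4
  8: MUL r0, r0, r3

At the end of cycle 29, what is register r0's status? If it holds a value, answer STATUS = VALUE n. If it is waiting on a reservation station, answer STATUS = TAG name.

STATUS = TAG Mul1

  c1: issue MUL r1<-Mul1  regs: r0:7,r1:Mul1,r2:9,r3:1,r4:7
  c2: issue ADD r2<-Add1  regs: r0:7,r1:Mul1,r2:Add1,r3:1,r4:7
  c3: issue SUB r1<-Add2  regs: r0:7,r1:Add2,r2:Add1,r3:1,r4:7
  c4: issue MUL r0<-Mul2  regs: r0:Mul2,r1:Add2,r2:Add1,r3:1,r4:7
  c5: stall  regs: r0:Mul2,r1:Add2,r2:Add1,r3:1,r4:7
  c6: CDB Mul1=63; issue MUL r1<-Mul1  regs: r0:Mul2,r1:Mul1,r2:Add1,r3:1,r4:7
  c7: stall  regs: r0:Mul2,r1:Mul1,r2:Add1,r3:1,r4:7
  c8: stall  regs: r0:Mul2,r1:Mul1,r2:Add1,r3:1,r4:7
  c9: CDB Add1=70; issue SUB r4<-Add1  regs: r0:Mul2,r1:Mul1,r2:70,r3:1,r4:Add1
  c10: CDB Mul2=1; stall  regs: r0:1,r1:Mul1,r2:70,r3:1,r4:Add1
  c11: stall  regs: r0:1,r1:Mul1,r2:70,r3:1,r4:Add1
  c12: CDB Add2=63; issue ADD r3<-Add2  regs: r0:1,r1:Mul1,r2:70,r3:Add2,r4:Add1
  c13: issue MUL r3<-Mul2  regs: r0:1,r1:Mul1,r2:70,r3:Mul2,r4:Add1
  c14: stall  regs: r0:1,r1:Mul1,r2:70,r3:Mul2,r4:Add1
  c15: CDB Add2=2; stall  regs: r0:1,r1:Mul1,r2:70,r3:Mul2,r4:Add1
  c16: stall  regs: r0:1,r1:Mul1,r2:70,r3:Mul2,r4:Add1
  c17: CDB Mul1=63; issue MUL r0<-Mul1  regs: r0:Mul1,r1:63,r2:70,r3:Mul2,r4:Add1
  c18: -  regs: r0:Mul1,r1:63,r2:70,r3:Mul2,r4:Add1
  c19: -  regs: r0:Mul1,r1:63,r2:70,r3:Mul2,r4:Add1
  c20: CDB Add1=-56  regs: r0:Mul1,r1:63,r2:70,r3:Mul2,r4:-56
  c21: -  regs: r0:Mul1,r1:63,r2:70,r3:Mul2,r4:-56
  c22: -  regs: r0:Mul1,r1:63,r2:70,r3:Mul2,r4:-56
  c23: -  regs: r0:Mul1,r1:63,r2:70,r3:Mul2,r4:-56
  c24: -  regs: r0:Mul1,r1:63,r2:70,r3:Mul2,r4:-56
  c25: CDB Mul2=3136  regs: r0:Mul1,r1:63,r2:70,r3:3136,r4:-56
  c26: -  regs: r0:Mul1,r1:63,r2:70,r3:3136,r4:-56
  c27: -  regs: r0:Mul1,r1:63,r2:70,r3:3136,r4:-56
  c28: -  regs: r0:Mul1,r1:63,r2:70,r3:3136,r4:-56
  c29: -  regs: r0:Mul1,r1:63,r2:70,r3:3136,r4:-56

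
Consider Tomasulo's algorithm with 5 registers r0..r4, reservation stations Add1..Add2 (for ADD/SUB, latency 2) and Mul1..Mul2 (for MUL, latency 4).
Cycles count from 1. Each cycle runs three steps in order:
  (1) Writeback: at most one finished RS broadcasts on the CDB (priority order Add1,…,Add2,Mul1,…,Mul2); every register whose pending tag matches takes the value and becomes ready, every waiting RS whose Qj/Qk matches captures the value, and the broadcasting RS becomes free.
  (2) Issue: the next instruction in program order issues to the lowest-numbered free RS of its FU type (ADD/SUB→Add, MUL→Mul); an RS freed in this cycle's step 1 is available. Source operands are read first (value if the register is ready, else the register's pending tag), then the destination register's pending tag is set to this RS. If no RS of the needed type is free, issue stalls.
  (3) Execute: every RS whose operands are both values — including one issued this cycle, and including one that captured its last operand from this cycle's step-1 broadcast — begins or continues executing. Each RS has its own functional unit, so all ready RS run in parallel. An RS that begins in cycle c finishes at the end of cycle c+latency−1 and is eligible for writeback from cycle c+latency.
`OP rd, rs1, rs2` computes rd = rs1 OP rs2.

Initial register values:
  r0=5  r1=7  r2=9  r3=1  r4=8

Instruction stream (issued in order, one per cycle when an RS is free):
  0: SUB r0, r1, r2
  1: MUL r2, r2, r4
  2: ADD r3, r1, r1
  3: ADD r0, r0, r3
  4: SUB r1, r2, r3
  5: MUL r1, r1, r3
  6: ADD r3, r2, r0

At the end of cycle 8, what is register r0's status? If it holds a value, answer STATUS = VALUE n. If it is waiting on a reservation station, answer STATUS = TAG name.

STATUS = VALUE 12

c1: issue SUB r0<-Add1 | r0:Add1,r1:7,r2:9,r3:1,r4:8
c2: issue MUL r2<-Mul1 | r0:Add1,r1:7,r2:Mul1,r3:1,r4:8
c3: CDB Add1=-2; issue ADD r3<-Add1 | r0:-2,r1:7,r2:Mul1,r3:Add1,r4:8
c4: issue ADD r0<-Add2 | r0:Add2,r1:7,r2:Mul1,r3:Add1,r4:8
c5: CDB Add1=14; issue SUB r1<-Add1 | r0:Add2,r1:Add1,r2:Mul1,r3:14,r4:8
c6: CDB Mul1=72; issue MUL r1<-Mul1 | r0:Add2,r1:Mul1,r2:72,r3:14,r4:8
c7: CDB Add2=12; issue ADD r3<-Add2 | r0:12,r1:Mul1,r2:72,r3:Add2,r4:8
c8: CDB Add1=58 | r0:12,r1:Mul1,r2:72,r3:Add2,r4:8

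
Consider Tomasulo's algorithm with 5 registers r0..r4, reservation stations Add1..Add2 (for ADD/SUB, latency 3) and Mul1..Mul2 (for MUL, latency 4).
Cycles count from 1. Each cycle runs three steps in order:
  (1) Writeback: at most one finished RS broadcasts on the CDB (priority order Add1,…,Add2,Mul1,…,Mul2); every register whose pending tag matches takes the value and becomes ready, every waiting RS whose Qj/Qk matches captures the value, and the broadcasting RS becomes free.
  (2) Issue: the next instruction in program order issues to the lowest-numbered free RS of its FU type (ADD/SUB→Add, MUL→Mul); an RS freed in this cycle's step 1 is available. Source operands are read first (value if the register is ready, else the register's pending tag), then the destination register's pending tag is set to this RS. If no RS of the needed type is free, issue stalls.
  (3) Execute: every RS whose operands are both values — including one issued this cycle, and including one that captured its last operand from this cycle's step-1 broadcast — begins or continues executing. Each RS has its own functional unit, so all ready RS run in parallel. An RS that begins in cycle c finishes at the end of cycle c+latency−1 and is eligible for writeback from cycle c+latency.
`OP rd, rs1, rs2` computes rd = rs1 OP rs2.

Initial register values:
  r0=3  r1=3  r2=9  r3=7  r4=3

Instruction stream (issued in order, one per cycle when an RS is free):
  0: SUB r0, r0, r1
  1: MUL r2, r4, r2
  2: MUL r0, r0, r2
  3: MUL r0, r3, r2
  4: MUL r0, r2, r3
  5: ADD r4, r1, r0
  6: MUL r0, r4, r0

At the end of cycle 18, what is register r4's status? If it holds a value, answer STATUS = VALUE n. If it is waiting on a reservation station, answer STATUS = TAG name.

STATUS = VALUE 192

c1: issue SUB r0<-Add1 | r0:Add1,r1:3,r2:9,r3:7,r4:3
c2: issue MUL r2<-Mul1 | r0:Add1,r1:3,r2:Mul1,r3:7,r4:3
c3: issue MUL r0<-Mul2 | r0:Mul2,r1:3,r2:Mul1,r3:7,r4:3
c4: CDB Add1=0; stall | r0:Mul2,r1:3,r2:Mul1,r3:7,r4:3
c5: stall | r0:Mul2,r1:3,r2:Mul1,r3:7,r4:3
c6: CDB Mul1=27; issue MUL r0<-Mul1 | r0:Mul1,r1:3,r2:27,r3:7,r4:3
c7: stall | r0:Mul1,r1:3,r2:27,r3:7,r4:3
c8: stall | r0:Mul1,r1:3,r2:27,r3:7,r4:3
c9: stall | r0:Mul1,r1:3,r2:27,r3:7,r4:3
c10: CDB Mul1=189; issue MUL r0<-Mul1 | r0:Mul1,r1:3,r2:27,r3:7,r4:3
c11: CDB Mul2=0; issue ADD r4<-Add1 | r0:Mul1,r1:3,r2:27,r3:7,r4:Add1
c12: issue MUL r0<-Mul2 | r0:Mul2,r1:3,r2:27,r3:7,r4:Add1
c13: - | r0:Mul2,r1:3,r2:27,r3:7,r4:Add1
c14: CDB Mul1=189 | r0:Mul2,r1:3,r2:27,r3:7,r4:Add1
c15: - | r0:Mul2,r1:3,r2:27,r3:7,r4:Add1
c16: - | r0:Mul2,r1:3,r2:27,r3:7,r4:Add1
c17: CDB Add1=192 | r0:Mul2,r1:3,r2:27,r3:7,r4:192
c18: - | r0:Mul2,r1:3,r2:27,r3:7,r4:192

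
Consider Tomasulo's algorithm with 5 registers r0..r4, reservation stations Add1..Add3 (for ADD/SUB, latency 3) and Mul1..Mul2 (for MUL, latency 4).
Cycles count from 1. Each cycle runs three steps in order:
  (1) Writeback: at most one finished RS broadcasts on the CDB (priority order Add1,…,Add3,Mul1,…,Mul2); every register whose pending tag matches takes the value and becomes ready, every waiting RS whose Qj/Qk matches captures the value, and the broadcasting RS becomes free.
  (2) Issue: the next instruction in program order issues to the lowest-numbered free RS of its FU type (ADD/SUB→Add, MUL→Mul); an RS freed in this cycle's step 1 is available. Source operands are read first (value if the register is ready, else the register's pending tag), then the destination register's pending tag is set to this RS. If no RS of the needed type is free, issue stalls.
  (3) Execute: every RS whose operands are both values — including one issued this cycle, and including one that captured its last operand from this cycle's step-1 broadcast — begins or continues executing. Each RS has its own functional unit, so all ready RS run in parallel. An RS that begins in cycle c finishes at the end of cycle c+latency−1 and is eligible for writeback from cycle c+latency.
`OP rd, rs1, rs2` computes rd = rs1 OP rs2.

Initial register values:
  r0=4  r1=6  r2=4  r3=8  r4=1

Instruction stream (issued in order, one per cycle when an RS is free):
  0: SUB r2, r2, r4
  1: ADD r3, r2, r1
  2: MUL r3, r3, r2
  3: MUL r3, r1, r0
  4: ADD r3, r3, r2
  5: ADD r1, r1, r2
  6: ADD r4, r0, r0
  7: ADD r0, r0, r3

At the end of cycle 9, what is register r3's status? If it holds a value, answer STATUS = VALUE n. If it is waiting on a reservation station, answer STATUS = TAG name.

cycle 1: issue SUB r2<-Add1 // r0:4,r1:6,r2:Add1,r3:8,r4:1
cycle 2: issue ADD r3<-Add2 // r0:4,r1:6,r2:Add1,r3:Add2,r4:1
cycle 3: issue MUL r3<-Mul1 // r0:4,r1:6,r2:Add1,r3:Mul1,r4:1
cycle 4: CDB Add1=3; issue MUL r3<-Mul2 // r0:4,r1:6,r2:3,r3:Mul2,r4:1
cycle 5: issue ADD r3<-Add1 // r0:4,r1:6,r2:3,r3:Add1,r4:1
cycle 6: issue ADD r1<-Add3 // r0:4,r1:Add3,r2:3,r3:Add1,r4:1
cycle 7: CDB Add2=9; issue ADD r4<-Add2 // r0:4,r1:Add3,r2:3,r3:Add1,r4:Add2
cycle 8: CDB Mul2=24; stall // r0:4,r1:Add3,r2:3,r3:Add1,r4:Add2
cycle 9: CDB Add3=9; issue ADD r0<-Add3 // r0:Add3,r1:9,r2:3,r3:Add1,r4:Add2

STATUS = TAG Add1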